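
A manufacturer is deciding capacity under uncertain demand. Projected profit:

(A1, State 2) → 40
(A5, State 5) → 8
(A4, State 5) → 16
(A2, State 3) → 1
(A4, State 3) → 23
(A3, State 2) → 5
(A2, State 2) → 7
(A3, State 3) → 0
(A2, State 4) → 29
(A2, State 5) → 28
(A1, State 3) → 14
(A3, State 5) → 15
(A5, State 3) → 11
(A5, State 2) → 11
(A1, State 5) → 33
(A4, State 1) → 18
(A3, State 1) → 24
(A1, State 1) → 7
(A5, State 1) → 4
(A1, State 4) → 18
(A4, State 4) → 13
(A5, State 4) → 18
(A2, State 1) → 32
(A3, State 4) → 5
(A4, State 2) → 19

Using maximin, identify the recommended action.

A4

Row minima: A1=7, A2=1, A3=0, A4=13, A5=4
Best worst-case = 13 → A4.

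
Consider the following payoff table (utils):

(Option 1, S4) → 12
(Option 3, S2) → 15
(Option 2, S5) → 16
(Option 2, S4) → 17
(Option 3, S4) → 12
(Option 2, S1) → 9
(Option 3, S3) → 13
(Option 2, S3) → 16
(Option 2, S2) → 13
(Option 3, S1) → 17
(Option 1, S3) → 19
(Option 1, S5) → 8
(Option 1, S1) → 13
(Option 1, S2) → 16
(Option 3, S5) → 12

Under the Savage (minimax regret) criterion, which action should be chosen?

Column bests: S1=17, S2=16, S3=19, S4=17, S5=16.
Option 1 regrets: 4, 0, 0, 5, 8 → max 8
Option 2 regrets: 8, 3, 3, 0, 0 → max 8
Option 3 regrets: 0, 1, 6, 5, 4 → max 6
Smallest max regret = 6 → Option 3.

Option 3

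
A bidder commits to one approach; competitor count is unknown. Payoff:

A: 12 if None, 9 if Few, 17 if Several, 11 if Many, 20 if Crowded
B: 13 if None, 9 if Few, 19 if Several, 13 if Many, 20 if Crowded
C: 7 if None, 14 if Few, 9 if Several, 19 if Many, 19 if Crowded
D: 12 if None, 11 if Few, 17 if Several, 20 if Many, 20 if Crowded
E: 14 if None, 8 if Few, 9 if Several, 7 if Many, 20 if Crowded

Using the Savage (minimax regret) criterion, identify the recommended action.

D

Column bests: None=14, Few=14, Several=19, Many=20, Crowded=20.
A regrets: 2, 5, 2, 9, 0 → max 9
B regrets: 1, 5, 0, 7, 0 → max 7
C regrets: 7, 0, 10, 1, 1 → max 10
D regrets: 2, 3, 2, 0, 0 → max 3
E regrets: 0, 6, 10, 13, 0 → max 13
Smallest max regret = 3 → D.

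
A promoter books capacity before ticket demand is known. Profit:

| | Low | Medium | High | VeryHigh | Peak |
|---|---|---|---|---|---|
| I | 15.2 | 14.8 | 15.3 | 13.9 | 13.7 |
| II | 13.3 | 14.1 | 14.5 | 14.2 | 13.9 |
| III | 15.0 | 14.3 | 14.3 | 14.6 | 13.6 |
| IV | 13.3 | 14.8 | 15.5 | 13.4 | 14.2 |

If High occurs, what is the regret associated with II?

1.0

Best payoff under High is 15.5.
Regret = 15.5 − 14.5 = 1.0.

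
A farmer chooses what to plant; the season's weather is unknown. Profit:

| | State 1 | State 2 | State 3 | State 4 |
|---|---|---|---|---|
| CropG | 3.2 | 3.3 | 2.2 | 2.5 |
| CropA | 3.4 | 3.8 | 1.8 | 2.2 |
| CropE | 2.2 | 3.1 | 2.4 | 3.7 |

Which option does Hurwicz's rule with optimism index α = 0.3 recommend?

CropE

CropG: 0.3·3.3 + 0.7·2.2 = 2.53
CropA: 0.3·3.8 + 0.7·1.8 = 2.4
CropE: 0.3·3.7 + 0.7·2.2 = 2.65
Highest Hurwicz score = 2.65 → CropE.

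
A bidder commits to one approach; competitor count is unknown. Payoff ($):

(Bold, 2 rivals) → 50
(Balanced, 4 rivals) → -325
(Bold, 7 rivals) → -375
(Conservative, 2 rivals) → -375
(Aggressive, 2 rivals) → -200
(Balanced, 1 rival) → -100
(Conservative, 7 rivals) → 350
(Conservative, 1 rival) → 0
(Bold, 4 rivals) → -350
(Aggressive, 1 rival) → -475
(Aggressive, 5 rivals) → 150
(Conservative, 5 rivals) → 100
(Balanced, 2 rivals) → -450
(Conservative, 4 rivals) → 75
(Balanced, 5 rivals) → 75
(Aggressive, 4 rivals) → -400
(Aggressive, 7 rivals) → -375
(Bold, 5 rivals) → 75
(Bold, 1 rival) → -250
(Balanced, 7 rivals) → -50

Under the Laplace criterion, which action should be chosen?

Conservative

Row averages: Conservative=30, Balanced=-170, Aggressive=-260, Bold=-170
Highest average = 30 → Conservative.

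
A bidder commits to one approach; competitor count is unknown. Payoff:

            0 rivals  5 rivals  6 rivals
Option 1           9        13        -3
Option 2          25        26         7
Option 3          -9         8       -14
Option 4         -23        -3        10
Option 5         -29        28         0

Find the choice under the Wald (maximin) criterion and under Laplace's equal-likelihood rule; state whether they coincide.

maximin → Option 2; laplace → Option 2 (agree)

Row minima: Option 1=-3, Option 2=7, Option 3=-14, Option 4=-23, Option 5=-29
Best worst-case = 7 → Option 2.
Row averages: Option 1=19/3, Option 2=58/3, Option 3=-5, Option 4=-16/3, Option 5=-1/3
Highest average = 58/3 → Option 2.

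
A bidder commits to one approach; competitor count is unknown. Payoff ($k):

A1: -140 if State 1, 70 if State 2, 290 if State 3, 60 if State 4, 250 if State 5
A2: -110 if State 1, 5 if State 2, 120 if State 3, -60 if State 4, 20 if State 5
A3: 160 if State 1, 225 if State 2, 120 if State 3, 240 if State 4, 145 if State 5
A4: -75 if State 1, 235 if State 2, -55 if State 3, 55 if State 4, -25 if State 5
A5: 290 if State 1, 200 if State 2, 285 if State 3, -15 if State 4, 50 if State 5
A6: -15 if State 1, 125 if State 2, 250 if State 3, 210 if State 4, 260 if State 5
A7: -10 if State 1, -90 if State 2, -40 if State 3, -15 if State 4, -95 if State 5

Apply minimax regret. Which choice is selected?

Column bests: State 1=290, State 2=235, State 3=290, State 4=240, State 5=260.
A1 regrets: 430, 165, 0, 180, 10 → max 430
A2 regrets: 400, 230, 170, 300, 240 → max 400
A3 regrets: 130, 10, 170, 0, 115 → max 170
A4 regrets: 365, 0, 345, 185, 285 → max 365
A5 regrets: 0, 35, 5, 255, 210 → max 255
A6 regrets: 305, 110, 40, 30, 0 → max 305
A7 regrets: 300, 325, 330, 255, 355 → max 355
Smallest max regret = 170 → A3.

A3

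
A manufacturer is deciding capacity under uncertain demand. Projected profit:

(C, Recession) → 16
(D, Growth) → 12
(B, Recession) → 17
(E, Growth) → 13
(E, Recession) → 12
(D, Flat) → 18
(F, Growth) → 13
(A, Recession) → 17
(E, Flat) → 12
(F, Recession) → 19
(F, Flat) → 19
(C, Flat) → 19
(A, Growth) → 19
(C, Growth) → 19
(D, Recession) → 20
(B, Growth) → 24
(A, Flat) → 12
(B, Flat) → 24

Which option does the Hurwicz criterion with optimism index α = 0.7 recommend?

A: 0.7·19 + 0.3·12 = 16.9
B: 0.7·24 + 0.3·17 = 21.9
C: 0.7·19 + 0.3·16 = 18.1
D: 0.7·20 + 0.3·12 = 17.6
E: 0.7·13 + 0.3·12 = 12.7
F: 0.7·19 + 0.3·13 = 17.2
Highest Hurwicz score = 21.9 → B.

B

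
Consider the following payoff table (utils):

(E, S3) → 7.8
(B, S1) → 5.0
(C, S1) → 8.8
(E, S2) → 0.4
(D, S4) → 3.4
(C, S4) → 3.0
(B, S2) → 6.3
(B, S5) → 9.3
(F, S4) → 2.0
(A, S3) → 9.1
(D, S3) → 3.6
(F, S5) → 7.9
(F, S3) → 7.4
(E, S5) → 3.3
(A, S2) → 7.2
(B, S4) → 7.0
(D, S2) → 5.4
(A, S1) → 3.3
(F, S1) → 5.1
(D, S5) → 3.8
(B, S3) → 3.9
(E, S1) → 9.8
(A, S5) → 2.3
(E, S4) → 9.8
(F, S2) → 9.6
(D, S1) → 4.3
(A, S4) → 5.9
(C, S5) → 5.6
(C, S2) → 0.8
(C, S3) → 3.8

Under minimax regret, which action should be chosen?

Column bests: S1=9.8, S2=9.6, S3=9.1, S4=9.8, S5=9.3.
A regrets: 6.5, 2.4, 0.0, 3.9, 7.0 → max 7.0
B regrets: 4.8, 3.3, 5.2, 2.8, 0.0 → max 5.2
C regrets: 1.0, 8.8, 5.3, 6.8, 3.7 → max 8.8
D regrets: 5.5, 4.2, 5.5, 6.4, 5.5 → max 6.4
E regrets: 0.0, 9.2, 1.3, 0.0, 6.0 → max 9.2
F regrets: 4.7, 0.0, 1.7, 7.8, 1.4 → max 7.8
Smallest max regret = 5.2 → B.

B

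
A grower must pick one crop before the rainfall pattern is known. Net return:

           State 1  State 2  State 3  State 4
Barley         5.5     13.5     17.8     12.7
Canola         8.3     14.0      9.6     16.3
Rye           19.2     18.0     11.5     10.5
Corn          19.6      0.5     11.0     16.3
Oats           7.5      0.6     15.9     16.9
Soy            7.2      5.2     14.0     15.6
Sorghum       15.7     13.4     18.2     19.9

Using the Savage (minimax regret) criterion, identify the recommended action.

Sorghum

Column bests: State 1=19.6, State 2=18.0, State 3=18.2, State 4=19.9.
Barley regrets: 14.1, 4.5, 0.4, 7.2 → max 14.1
Canola regrets: 11.3, 4.0, 8.6, 3.6 → max 11.3
Rye regrets: 0.4, 0.0, 6.7, 9.4 → max 9.4
Corn regrets: 0.0, 17.5, 7.2, 3.6 → max 17.5
Oats regrets: 12.1, 17.4, 2.3, 3.0 → max 17.4
Soy regrets: 12.4, 12.8, 4.2, 4.3 → max 12.8
Sorghum regrets: 3.9, 4.6, 0.0, 0.0 → max 4.6
Smallest max regret = 4.6 → Sorghum.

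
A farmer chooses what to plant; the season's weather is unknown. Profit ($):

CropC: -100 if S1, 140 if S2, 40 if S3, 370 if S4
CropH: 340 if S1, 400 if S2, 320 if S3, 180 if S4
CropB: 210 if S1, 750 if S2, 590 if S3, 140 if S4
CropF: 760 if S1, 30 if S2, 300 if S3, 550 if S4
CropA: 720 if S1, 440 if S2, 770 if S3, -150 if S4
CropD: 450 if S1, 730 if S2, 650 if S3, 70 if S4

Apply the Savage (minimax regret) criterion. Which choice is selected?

CropH

Column bests: S1=760, S2=750, S3=770, S4=550.
CropC regrets: 860, 610, 730, 180 → max 860
CropH regrets: 420, 350, 450, 370 → max 450
CropB regrets: 550, 0, 180, 410 → max 550
CropF regrets: 0, 720, 470, 0 → max 720
CropA regrets: 40, 310, 0, 700 → max 700
CropD regrets: 310, 20, 120, 480 → max 480
Smallest max regret = 450 → CropH.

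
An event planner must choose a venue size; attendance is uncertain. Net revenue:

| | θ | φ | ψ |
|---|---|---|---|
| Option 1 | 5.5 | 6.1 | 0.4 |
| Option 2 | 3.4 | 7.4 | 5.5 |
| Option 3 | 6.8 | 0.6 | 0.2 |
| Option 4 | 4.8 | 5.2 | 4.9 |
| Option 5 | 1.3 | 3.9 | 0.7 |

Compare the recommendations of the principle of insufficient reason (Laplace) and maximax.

laplace → Option 2; maximax → Option 2 (agree)

Row averages: Option 1=4, Option 2=163/30, Option 3=38/15, Option 4=149/30, Option 5=59/30
Highest average = 163/30 → Option 2.
Row maxima: Option 1=6.1, Option 2=7.4, Option 3=6.8, Option 4=5.2, Option 5=3.9
Best best-case = 7.4 → Option 2.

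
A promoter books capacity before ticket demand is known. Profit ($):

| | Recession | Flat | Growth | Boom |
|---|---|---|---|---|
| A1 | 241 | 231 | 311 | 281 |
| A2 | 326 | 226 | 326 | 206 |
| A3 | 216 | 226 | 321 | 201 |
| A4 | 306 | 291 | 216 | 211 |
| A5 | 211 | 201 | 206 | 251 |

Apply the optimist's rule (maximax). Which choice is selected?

Row maxima: A1=311, A2=326, A3=321, A4=306, A5=251
Best best-case = 326 → A2.

A2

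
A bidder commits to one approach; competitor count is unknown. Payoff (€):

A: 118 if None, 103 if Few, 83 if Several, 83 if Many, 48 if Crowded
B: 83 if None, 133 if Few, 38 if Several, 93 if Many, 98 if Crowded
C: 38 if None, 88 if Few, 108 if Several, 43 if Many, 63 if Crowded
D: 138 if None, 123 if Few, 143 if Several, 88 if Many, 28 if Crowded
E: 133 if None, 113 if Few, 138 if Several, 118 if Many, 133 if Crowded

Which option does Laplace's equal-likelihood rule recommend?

Row averages: A=87, B=89, C=68, D=104, E=127
Highest average = 127 → E.

E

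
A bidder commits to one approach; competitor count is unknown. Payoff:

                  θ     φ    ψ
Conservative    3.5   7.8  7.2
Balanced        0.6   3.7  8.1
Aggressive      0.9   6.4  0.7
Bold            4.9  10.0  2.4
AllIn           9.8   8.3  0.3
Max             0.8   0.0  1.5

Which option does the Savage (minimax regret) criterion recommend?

Bold

Column bests: θ=9.8, φ=10.0, ψ=8.1.
Conservative regrets: 6.3, 2.2, 0.9 → max 6.3
Balanced regrets: 9.2, 6.3, 0.0 → max 9.2
Aggressive regrets: 8.9, 3.6, 7.4 → max 8.9
Bold regrets: 4.9, 0.0, 5.7 → max 5.7
AllIn regrets: 0.0, 1.7, 7.8 → max 7.8
Max regrets: 9.0, 10.0, 6.6 → max 10.0
Smallest max regret = 5.7 → Bold.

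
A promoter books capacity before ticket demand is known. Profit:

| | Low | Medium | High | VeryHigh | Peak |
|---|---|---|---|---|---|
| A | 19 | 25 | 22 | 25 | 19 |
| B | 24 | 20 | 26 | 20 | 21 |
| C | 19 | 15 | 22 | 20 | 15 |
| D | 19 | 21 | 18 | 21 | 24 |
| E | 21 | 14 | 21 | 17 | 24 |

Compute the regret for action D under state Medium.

Best payoff under Medium is 25.
Regret = 25 − 21 = 4.

4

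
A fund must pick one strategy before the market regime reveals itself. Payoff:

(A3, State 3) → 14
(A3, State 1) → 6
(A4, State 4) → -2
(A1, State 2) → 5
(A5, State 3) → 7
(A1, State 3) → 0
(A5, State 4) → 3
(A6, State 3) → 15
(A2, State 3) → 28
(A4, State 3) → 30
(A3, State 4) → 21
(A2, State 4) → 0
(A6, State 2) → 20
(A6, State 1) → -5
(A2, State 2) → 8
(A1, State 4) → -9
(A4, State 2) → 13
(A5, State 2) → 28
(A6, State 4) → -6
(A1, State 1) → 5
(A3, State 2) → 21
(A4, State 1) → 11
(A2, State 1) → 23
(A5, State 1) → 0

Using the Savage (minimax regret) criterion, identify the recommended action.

A3

Column bests: State 1=23, State 2=28, State 3=30, State 4=21.
A1 regrets: 18, 23, 30, 30 → max 30
A2 regrets: 0, 20, 2, 21 → max 21
A3 regrets: 17, 7, 16, 0 → max 17
A4 regrets: 12, 15, 0, 23 → max 23
A5 regrets: 23, 0, 23, 18 → max 23
A6 regrets: 28, 8, 15, 27 → max 28
Smallest max regret = 17 → A3.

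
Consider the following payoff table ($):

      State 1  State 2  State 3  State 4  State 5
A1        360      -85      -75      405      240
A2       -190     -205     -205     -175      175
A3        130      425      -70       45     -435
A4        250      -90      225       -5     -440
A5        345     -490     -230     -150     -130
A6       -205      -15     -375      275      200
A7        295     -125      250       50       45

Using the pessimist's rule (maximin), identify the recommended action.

A1

Row minima: A1=-85, A2=-205, A3=-435, A4=-440, A5=-490, A6=-375, A7=-125
Best worst-case = -85 → A1.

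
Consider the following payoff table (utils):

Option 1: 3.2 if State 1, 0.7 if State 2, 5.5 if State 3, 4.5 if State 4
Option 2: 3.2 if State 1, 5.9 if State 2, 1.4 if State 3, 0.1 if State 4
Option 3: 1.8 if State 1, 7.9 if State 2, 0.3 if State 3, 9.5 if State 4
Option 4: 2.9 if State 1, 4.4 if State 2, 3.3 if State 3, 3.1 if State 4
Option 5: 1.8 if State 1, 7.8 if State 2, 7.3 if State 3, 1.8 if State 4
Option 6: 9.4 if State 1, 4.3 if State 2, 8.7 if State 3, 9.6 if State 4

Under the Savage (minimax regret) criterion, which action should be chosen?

Column bests: State 1=9.4, State 2=7.9, State 3=8.7, State 4=9.6.
Option 1 regrets: 6.2, 7.2, 3.2, 5.1 → max 7.2
Option 2 regrets: 6.2, 2.0, 7.3, 9.5 → max 9.5
Option 3 regrets: 7.6, 0.0, 8.4, 0.1 → max 8.4
Option 4 regrets: 6.5, 3.5, 5.4, 6.5 → max 6.5
Option 5 regrets: 7.6, 0.1, 1.4, 7.8 → max 7.8
Option 6 regrets: 0.0, 3.6, 0.0, 0.0 → max 3.6
Smallest max regret = 3.6 → Option 6.

Option 6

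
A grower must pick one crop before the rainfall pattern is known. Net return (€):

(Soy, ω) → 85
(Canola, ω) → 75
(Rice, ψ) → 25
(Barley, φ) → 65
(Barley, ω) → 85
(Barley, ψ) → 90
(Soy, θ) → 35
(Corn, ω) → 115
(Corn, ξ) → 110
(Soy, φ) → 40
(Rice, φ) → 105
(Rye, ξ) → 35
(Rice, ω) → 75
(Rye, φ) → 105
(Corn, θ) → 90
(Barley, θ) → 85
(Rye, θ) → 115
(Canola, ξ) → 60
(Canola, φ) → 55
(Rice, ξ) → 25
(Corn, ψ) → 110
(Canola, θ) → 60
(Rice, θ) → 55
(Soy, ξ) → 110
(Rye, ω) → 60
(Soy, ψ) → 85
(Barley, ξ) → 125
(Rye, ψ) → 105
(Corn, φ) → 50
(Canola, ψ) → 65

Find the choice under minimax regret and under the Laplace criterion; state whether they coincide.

Column bests: θ=115, φ=105, ψ=110, ω=115, ξ=125.
Rice regrets: 60, 0, 85, 40, 100 → max 100
Canola regrets: 55, 50, 45, 40, 65 → max 65
Barley regrets: 30, 40, 20, 30, 0 → max 40
Rye regrets: 0, 0, 5, 55, 90 → max 90
Corn regrets: 25, 55, 0, 0, 15 → max 55
Soy regrets: 80, 65, 25, 30, 15 → max 80
Smallest max regret = 40 → Barley.
Row averages: Rice=57, Canola=63, Barley=90, Rye=84, Corn=95, Soy=71
Highest average = 95 → Corn.

minimax regret → Barley; laplace → Corn (disagree)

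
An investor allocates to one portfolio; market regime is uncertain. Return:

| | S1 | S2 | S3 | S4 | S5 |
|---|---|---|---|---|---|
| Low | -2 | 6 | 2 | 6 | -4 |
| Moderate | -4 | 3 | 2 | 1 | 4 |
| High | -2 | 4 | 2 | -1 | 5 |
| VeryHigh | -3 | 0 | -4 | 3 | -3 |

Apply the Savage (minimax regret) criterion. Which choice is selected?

Moderate

Column bests: S1=-2, S2=6, S3=2, S4=6, S5=5.
Low regrets: 0, 0, 0, 0, 9 → max 9
Moderate regrets: 2, 3, 0, 5, 1 → max 5
High regrets: 0, 2, 0, 7, 0 → max 7
VeryHigh regrets: 1, 6, 6, 3, 8 → max 8
Smallest max regret = 5 → Moderate.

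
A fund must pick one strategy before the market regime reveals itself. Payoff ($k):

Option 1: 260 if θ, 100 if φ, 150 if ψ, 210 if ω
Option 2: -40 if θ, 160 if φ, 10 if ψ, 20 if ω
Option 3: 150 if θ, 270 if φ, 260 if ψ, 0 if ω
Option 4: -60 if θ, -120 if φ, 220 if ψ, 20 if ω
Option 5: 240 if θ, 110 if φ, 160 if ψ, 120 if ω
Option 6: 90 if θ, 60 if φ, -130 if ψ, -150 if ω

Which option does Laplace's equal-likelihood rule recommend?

Option 1

Row averages: Option 1=180, Option 2=37.5, Option 3=170, Option 4=15, Option 5=157.5, Option 6=-32.5
Highest average = 180 → Option 1.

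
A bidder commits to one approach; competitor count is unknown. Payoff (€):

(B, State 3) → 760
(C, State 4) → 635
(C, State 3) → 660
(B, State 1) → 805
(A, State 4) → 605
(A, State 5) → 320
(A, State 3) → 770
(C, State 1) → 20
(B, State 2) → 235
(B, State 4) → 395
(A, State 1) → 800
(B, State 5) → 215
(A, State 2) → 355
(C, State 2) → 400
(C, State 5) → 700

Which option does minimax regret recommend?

A

Column bests: State 1=805, State 2=400, State 3=770, State 4=635, State 5=700.
A regrets: 5, 45, 0, 30, 380 → max 380
B regrets: 0, 165, 10, 240, 485 → max 485
C regrets: 785, 0, 110, 0, 0 → max 785
Smallest max regret = 380 → A.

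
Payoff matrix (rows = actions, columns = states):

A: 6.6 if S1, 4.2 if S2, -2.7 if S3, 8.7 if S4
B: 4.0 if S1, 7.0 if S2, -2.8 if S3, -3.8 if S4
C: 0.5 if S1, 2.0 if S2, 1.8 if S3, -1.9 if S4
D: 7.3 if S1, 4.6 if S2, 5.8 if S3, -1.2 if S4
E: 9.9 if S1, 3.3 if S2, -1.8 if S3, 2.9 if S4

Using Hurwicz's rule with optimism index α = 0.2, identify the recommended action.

E

A: 0.2·8.7 + 0.8·(-2.7) = -0.42
B: 0.2·7.0 + 0.8·(-3.8) = -1.64
C: 0.2·2.0 + 0.8·(-1.9) = -1.12
D: 0.2·7.3 + 0.8·(-1.2) = 0.5
E: 0.2·9.9 + 0.8·(-1.8) = 0.54
Highest Hurwicz score = 0.54 → E.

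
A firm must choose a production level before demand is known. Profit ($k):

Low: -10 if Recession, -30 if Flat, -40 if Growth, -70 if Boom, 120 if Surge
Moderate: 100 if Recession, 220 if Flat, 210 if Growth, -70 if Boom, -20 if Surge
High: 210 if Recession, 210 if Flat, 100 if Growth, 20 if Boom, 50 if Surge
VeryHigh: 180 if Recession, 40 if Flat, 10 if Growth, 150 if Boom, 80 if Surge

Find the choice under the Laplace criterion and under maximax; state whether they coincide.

laplace → High; maximax → Moderate (disagree)

Row averages: Low=-6, Moderate=88, High=118, VeryHigh=92
Highest average = 118 → High.
Row maxima: Low=120, Moderate=220, High=210, VeryHigh=180
Best best-case = 220 → Moderate.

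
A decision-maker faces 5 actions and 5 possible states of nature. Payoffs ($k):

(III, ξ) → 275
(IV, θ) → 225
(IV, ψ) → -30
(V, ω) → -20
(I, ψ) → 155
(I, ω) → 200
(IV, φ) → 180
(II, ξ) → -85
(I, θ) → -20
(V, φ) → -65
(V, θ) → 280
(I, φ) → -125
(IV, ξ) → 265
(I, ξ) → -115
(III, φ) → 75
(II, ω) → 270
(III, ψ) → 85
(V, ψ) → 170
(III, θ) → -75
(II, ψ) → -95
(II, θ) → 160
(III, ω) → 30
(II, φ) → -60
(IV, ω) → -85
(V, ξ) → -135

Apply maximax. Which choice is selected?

Row maxima: I=200, II=270, III=275, IV=265, V=280
Best best-case = 280 → V.

V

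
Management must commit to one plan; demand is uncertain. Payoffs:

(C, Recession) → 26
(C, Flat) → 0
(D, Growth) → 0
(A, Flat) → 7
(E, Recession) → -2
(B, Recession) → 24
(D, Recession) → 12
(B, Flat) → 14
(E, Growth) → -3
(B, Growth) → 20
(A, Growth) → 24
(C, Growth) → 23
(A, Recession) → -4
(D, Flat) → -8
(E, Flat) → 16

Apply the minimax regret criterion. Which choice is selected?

B

Column bests: Recession=26, Flat=16, Growth=24.
A regrets: 30, 9, 0 → max 30
B regrets: 2, 2, 4 → max 4
C regrets: 0, 16, 1 → max 16
D regrets: 14, 24, 24 → max 24
E regrets: 28, 0, 27 → max 28
Smallest max regret = 4 → B.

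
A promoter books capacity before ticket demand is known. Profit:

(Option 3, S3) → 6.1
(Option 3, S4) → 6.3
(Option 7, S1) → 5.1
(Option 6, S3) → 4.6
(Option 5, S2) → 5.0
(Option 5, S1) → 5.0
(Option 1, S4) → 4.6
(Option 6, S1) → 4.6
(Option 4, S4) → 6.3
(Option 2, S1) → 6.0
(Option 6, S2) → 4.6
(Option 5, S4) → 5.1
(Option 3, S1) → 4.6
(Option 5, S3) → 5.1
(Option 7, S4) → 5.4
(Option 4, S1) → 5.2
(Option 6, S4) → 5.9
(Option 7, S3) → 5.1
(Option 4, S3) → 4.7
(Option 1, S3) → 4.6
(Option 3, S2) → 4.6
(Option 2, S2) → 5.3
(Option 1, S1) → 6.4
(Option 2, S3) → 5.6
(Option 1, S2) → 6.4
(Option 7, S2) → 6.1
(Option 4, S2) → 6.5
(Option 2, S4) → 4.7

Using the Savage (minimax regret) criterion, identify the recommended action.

Option 7

Column bests: S1=6.4, S2=6.5, S3=6.1, S4=6.3.
Option 1 regrets: 0.0, 0.1, 1.5, 1.7 → max 1.7
Option 2 regrets: 0.4, 1.2, 0.5, 1.6 → max 1.6
Option 3 regrets: 1.8, 1.9, 0.0, 0.0 → max 1.9
Option 4 regrets: 1.2, 0.0, 1.4, 0.0 → max 1.4
Option 5 regrets: 1.4, 1.5, 1.0, 1.2 → max 1.5
Option 6 regrets: 1.8, 1.9, 1.5, 0.4 → max 1.9
Option 7 regrets: 1.3, 0.4, 1.0, 0.9 → max 1.3
Smallest max regret = 1.3 → Option 7.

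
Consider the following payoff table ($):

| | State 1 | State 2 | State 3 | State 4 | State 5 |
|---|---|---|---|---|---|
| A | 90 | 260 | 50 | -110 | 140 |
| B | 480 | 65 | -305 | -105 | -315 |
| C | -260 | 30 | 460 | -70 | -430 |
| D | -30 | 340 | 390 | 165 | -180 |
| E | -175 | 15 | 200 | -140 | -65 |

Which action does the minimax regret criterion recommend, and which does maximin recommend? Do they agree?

minimax regret → A; maximin → A (agree)

Column bests: State 1=480, State 2=340, State 3=460, State 4=165, State 5=140.
A regrets: 390, 80, 410, 275, 0 → max 410
B regrets: 0, 275, 765, 270, 455 → max 765
C regrets: 740, 310, 0, 235, 570 → max 740
D regrets: 510, 0, 70, 0, 320 → max 510
E regrets: 655, 325, 260, 305, 205 → max 655
Smallest max regret = 410 → A.
Row minima: A=-110, B=-315, C=-430, D=-180, E=-175
Best worst-case = -110 → A.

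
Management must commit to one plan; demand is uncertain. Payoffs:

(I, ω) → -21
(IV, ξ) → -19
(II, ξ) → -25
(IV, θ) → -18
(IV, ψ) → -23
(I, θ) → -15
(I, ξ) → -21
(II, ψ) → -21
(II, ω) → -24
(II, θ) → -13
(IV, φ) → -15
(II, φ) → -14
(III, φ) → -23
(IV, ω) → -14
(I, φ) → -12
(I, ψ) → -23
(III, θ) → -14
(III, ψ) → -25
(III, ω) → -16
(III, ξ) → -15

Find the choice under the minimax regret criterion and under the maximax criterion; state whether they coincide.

minimax regret → IV; maximax → I (disagree)

Column bests: θ=-13, φ=-12, ψ=-21, ω=-14, ξ=-15.
I regrets: 2, 0, 2, 7, 6 → max 7
II regrets: 0, 2, 0, 10, 10 → max 10
III regrets: 1, 11, 4, 2, 0 → max 11
IV regrets: 5, 3, 2, 0, 4 → max 5
Smallest max regret = 5 → IV.
Row maxima: I=-12, II=-13, III=-14, IV=-14
Best best-case = -12 → I.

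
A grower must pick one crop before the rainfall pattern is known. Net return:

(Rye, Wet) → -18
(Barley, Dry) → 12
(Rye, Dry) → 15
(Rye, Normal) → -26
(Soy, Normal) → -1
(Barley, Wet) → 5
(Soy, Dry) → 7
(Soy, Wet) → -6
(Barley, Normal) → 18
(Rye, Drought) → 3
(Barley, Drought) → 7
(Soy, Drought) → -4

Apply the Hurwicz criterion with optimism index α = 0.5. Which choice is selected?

Barley

Barley: 0.5·18 + 0.5·5 = 11.5
Soy: 0.5·7 + 0.5·(-6) = 0.5
Rye: 0.5·15 + 0.5·(-26) = -5.5
Highest Hurwicz score = 11.5 → Barley.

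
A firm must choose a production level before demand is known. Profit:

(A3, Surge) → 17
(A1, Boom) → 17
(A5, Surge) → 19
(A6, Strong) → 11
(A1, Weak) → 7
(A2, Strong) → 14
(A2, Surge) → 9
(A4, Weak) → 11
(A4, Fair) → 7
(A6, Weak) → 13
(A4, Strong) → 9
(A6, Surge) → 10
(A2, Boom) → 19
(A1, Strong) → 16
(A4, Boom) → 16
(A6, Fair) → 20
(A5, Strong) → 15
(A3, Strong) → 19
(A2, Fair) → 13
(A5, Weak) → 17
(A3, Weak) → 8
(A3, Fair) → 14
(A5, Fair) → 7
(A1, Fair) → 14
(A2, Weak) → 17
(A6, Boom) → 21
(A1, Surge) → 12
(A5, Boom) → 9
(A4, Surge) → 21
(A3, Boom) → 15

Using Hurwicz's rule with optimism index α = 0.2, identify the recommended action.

A1: 0.2·17 + 0.8·7 = 9
A2: 0.2·19 + 0.8·9 = 11
A3: 0.2·19 + 0.8·8 = 10.2
A4: 0.2·21 + 0.8·7 = 9.8
A5: 0.2·19 + 0.8·7 = 9.4
A6: 0.2·21 + 0.8·10 = 12.2
Highest Hurwicz score = 12.2 → A6.

A6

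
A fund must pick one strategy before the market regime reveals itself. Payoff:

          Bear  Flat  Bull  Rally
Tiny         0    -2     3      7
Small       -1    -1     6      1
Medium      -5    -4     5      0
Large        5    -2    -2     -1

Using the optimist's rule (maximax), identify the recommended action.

Tiny

Row maxima: Tiny=7, Small=6, Medium=5, Large=5
Best best-case = 7 → Tiny.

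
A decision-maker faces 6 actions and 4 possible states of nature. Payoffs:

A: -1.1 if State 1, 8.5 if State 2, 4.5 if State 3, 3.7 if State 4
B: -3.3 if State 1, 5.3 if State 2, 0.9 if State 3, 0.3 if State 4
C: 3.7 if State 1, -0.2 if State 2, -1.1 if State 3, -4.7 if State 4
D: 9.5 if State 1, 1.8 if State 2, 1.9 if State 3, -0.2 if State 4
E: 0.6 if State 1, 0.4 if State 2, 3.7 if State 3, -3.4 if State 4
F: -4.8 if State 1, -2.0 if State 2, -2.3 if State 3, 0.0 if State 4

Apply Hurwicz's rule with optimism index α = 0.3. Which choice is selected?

A: 0.3·8.5 + 0.7·(-1.1) = 1.78
B: 0.3·5.3 + 0.7·(-3.3) = -0.72
C: 0.3·3.7 + 0.7·(-4.7) = -2.18
D: 0.3·9.5 + 0.7·(-0.2) = 2.71
E: 0.3·3.7 + 0.7·(-3.4) = -1.27
F: 0.3·0.0 + 0.7·(-4.8) = -3.36
Highest Hurwicz score = 2.71 → D.

D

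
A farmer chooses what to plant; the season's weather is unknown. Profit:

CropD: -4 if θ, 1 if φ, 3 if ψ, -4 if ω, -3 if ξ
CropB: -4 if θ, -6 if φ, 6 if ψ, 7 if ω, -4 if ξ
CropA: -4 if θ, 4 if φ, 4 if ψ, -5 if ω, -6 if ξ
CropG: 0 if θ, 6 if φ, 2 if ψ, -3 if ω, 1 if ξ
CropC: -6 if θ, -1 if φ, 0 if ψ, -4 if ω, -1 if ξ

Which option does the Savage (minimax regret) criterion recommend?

Column bests: θ=0, φ=6, ψ=6, ω=7, ξ=1.
CropD regrets: 4, 5, 3, 11, 4 → max 11
CropB regrets: 4, 12, 0, 0, 5 → max 12
CropA regrets: 4, 2, 2, 12, 7 → max 12
CropG regrets: 0, 0, 4, 10, 0 → max 10
CropC regrets: 6, 7, 6, 11, 2 → max 11
Smallest max regret = 10 → CropG.

CropG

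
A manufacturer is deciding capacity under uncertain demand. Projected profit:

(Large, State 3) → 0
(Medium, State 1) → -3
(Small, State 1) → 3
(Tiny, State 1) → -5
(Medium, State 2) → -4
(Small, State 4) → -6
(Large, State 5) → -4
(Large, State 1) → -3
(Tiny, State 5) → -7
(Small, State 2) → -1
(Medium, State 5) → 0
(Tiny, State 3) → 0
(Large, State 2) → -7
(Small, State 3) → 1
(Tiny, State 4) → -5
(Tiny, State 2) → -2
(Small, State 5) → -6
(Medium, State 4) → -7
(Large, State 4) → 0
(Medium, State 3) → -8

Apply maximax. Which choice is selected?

Row maxima: Tiny=0, Small=3, Medium=0, Large=0
Best best-case = 3 → Small.

Small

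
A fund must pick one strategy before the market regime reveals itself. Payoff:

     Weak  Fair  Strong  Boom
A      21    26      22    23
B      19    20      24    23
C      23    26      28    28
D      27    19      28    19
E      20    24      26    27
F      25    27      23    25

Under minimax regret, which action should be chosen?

C

Column bests: Weak=27, Fair=27, Strong=28, Boom=28.
A regrets: 6, 1, 6, 5 → max 6
B regrets: 8, 7, 4, 5 → max 8
C regrets: 4, 1, 0, 0 → max 4
D regrets: 0, 8, 0, 9 → max 9
E regrets: 7, 3, 2, 1 → max 7
F regrets: 2, 0, 5, 3 → max 5
Smallest max regret = 4 → C.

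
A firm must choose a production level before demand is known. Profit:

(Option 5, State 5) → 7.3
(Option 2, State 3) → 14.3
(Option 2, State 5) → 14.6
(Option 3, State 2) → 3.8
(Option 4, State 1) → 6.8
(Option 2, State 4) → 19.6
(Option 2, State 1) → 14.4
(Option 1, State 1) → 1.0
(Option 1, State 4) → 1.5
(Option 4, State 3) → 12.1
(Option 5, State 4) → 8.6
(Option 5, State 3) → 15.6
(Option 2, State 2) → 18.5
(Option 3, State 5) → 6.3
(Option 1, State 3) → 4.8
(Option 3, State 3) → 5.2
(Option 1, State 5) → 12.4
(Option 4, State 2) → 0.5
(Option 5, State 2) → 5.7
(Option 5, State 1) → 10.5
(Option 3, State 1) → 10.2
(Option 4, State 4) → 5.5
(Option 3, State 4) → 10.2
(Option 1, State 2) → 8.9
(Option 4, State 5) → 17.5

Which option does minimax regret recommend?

Option 2

Column bests: State 1=14.4, State 2=18.5, State 3=15.6, State 4=19.6, State 5=17.5.
Option 1 regrets: 13.4, 9.6, 10.8, 18.1, 5.1 → max 18.1
Option 2 regrets: 0.0, 0.0, 1.3, 0.0, 2.9 → max 2.9
Option 3 regrets: 4.2, 14.7, 10.4, 9.4, 11.2 → max 14.7
Option 4 regrets: 7.6, 18.0, 3.5, 14.1, 0.0 → max 18.0
Option 5 regrets: 3.9, 12.8, 0.0, 11.0, 10.2 → max 12.8
Smallest max regret = 2.9 → Option 2.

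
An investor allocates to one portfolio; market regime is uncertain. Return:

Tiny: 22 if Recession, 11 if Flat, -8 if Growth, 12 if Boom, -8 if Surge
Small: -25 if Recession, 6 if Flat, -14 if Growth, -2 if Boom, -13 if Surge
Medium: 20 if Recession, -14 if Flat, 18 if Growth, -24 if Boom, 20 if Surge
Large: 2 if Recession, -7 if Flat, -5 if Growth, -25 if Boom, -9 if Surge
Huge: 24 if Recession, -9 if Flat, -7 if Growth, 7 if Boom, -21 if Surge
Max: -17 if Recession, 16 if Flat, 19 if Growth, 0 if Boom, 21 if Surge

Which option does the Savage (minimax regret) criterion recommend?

Tiny

Column bests: Recession=24, Flat=16, Growth=19, Boom=12, Surge=21.
Tiny regrets: 2, 5, 27, 0, 29 → max 29
Small regrets: 49, 10, 33, 14, 34 → max 49
Medium regrets: 4, 30, 1, 36, 1 → max 36
Large regrets: 22, 23, 24, 37, 30 → max 37
Huge regrets: 0, 25, 26, 5, 42 → max 42
Max regrets: 41, 0, 0, 12, 0 → max 41
Smallest max regret = 29 → Tiny.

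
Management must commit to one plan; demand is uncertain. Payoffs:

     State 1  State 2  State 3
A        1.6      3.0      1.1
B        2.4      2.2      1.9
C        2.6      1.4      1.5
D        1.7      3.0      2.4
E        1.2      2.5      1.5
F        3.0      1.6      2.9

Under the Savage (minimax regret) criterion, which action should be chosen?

B

Column bests: State 1=3.0, State 2=3.0, State 3=2.9.
A regrets: 1.4, 0.0, 1.8 → max 1.8
B regrets: 0.6, 0.8, 1.0 → max 1.0
C regrets: 0.4, 1.6, 1.4 → max 1.6
D regrets: 1.3, 0.0, 0.5 → max 1.3
E regrets: 1.8, 0.5, 1.4 → max 1.8
F regrets: 0.0, 1.4, 0.0 → max 1.4
Smallest max regret = 1.0 → B.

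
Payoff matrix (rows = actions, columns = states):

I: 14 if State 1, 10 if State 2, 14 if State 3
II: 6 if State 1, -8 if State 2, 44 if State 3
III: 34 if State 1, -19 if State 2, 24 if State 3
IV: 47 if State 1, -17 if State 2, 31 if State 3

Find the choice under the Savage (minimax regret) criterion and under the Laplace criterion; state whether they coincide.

Column bests: State 1=47, State 2=10, State 3=44.
I regrets: 33, 0, 30 → max 33
II regrets: 41, 18, 0 → max 41
III regrets: 13, 29, 20 → max 29
IV regrets: 0, 27, 13 → max 27
Smallest max regret = 27 → IV.
Row averages: I=38/3, II=14, III=13, IV=61/3
Highest average = 61/3 → IV.

minimax regret → IV; laplace → IV (agree)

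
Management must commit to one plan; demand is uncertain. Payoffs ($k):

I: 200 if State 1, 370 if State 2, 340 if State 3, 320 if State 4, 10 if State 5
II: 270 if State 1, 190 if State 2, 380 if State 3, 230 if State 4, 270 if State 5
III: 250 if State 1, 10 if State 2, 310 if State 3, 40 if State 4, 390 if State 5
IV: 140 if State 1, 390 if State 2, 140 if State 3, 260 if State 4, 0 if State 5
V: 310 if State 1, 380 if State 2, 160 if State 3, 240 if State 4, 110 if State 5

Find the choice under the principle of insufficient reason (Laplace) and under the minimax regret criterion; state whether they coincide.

Row averages: I=248, II=268, III=200, IV=186, V=240
Highest average = 268 → II.
Column bests: State 1=310, State 2=390, State 3=380, State 4=320, State 5=390.
I regrets: 110, 20, 40, 0, 380 → max 380
II regrets: 40, 200, 0, 90, 120 → max 200
III regrets: 60, 380, 70, 280, 0 → max 380
IV regrets: 170, 0, 240, 60, 390 → max 390
V regrets: 0, 10, 220, 80, 280 → max 280
Smallest max regret = 200 → II.

laplace → II; minimax regret → II (agree)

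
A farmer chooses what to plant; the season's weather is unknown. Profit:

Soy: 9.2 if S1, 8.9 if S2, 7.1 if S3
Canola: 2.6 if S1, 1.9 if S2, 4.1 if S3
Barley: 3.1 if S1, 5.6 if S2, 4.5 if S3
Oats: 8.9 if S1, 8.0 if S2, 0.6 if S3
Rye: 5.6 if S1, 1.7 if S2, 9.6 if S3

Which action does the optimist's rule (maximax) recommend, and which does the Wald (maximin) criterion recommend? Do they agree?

maximax → Rye; maximin → Soy (disagree)

Row maxima: Soy=9.2, Canola=4.1, Barley=5.6, Oats=8.9, Rye=9.6
Best best-case = 9.6 → Rye.
Row minima: Soy=7.1, Canola=1.9, Barley=3.1, Oats=0.6, Rye=1.7
Best worst-case = 7.1 → Soy.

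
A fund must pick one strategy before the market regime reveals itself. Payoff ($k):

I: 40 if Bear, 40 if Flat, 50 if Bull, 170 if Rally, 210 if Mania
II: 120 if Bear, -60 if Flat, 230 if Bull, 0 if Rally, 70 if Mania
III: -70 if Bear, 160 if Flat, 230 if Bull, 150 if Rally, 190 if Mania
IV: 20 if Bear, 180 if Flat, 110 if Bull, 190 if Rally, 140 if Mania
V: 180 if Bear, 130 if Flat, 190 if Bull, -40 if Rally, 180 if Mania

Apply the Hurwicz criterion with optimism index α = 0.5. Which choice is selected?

I

I: 0.5·210 + 0.5·40 = 125
II: 0.5·230 + 0.5·(-60) = 85
III: 0.5·230 + 0.5·(-70) = 80
IV: 0.5·190 + 0.5·20 = 105
V: 0.5·190 + 0.5·(-40) = 75
Highest Hurwicz score = 125 → I.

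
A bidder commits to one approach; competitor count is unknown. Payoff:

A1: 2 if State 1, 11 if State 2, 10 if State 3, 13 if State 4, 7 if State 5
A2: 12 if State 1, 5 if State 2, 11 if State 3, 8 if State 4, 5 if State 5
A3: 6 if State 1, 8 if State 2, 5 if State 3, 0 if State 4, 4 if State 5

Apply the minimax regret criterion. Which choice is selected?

Column bests: State 1=12, State 2=11, State 3=11, State 4=13, State 5=7.
A1 regrets: 10, 0, 1, 0, 0 → max 10
A2 regrets: 0, 6, 0, 5, 2 → max 6
A3 regrets: 6, 3, 6, 13, 3 → max 13
Smallest max regret = 6 → A2.

A2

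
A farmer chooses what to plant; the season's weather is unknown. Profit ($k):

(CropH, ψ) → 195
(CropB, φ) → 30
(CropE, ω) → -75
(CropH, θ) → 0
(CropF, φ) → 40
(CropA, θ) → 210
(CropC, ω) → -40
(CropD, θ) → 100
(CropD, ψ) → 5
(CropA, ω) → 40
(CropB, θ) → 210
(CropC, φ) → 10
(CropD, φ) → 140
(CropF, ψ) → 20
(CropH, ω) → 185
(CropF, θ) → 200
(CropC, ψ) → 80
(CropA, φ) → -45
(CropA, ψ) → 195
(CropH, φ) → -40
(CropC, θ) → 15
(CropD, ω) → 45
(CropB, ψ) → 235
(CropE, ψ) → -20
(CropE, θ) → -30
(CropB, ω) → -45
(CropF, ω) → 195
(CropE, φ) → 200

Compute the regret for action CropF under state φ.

Best payoff under φ is 200.
Regret = 200 − 40 = 160.

160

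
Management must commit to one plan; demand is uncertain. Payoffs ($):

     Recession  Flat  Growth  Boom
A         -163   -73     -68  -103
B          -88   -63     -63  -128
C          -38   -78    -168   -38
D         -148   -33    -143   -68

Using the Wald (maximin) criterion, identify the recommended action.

Row minima: A=-163, B=-128, C=-168, D=-148
Best worst-case = -128 → B.

B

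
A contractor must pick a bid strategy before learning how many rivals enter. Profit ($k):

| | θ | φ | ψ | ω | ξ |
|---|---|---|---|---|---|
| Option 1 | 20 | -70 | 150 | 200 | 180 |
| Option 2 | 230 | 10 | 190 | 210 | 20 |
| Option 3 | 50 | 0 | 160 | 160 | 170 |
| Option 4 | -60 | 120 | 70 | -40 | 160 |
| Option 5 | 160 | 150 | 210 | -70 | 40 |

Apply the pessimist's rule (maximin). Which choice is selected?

Option 2

Row minima: Option 1=-70, Option 2=10, Option 3=0, Option 4=-60, Option 5=-70
Best worst-case = 10 → Option 2.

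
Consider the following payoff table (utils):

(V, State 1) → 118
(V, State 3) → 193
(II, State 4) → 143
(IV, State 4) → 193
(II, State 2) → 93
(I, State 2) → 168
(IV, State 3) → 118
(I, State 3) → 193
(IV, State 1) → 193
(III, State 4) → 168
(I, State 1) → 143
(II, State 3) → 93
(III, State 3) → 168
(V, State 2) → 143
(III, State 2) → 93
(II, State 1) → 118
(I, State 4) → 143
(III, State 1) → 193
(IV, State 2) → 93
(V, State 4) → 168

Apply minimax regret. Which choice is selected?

I

Column bests: State 1=193, State 2=168, State 3=193, State 4=193.
I regrets: 50, 0, 0, 50 → max 50
II regrets: 75, 75, 100, 50 → max 100
III regrets: 0, 75, 25, 25 → max 75
IV regrets: 0, 75, 75, 0 → max 75
V regrets: 75, 25, 0, 25 → max 75
Smallest max regret = 50 → I.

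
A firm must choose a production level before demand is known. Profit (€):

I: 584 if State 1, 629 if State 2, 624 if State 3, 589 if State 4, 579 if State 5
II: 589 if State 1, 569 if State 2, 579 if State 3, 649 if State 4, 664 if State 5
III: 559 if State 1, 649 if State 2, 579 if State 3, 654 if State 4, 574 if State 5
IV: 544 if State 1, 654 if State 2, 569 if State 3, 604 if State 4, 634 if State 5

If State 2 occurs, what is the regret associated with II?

85

Best payoff under State 2 is 654.
Regret = 654 − 569 = 85.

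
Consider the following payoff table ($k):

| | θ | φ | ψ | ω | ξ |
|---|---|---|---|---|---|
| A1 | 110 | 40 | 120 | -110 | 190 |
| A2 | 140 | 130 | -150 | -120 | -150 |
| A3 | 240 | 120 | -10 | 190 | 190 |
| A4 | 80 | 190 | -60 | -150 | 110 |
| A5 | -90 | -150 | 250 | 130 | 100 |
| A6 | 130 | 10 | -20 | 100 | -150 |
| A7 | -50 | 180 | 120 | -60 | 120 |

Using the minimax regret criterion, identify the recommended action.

A3

Column bests: θ=240, φ=190, ψ=250, ω=190, ξ=190.
A1 regrets: 130, 150, 130, 300, 0 → max 300
A2 regrets: 100, 60, 400, 310, 340 → max 400
A3 regrets: 0, 70, 260, 0, 0 → max 260
A4 regrets: 160, 0, 310, 340, 80 → max 340
A5 regrets: 330, 340, 0, 60, 90 → max 340
A6 regrets: 110, 180, 270, 90, 340 → max 340
A7 regrets: 290, 10, 130, 250, 70 → max 290
Smallest max regret = 260 → A3.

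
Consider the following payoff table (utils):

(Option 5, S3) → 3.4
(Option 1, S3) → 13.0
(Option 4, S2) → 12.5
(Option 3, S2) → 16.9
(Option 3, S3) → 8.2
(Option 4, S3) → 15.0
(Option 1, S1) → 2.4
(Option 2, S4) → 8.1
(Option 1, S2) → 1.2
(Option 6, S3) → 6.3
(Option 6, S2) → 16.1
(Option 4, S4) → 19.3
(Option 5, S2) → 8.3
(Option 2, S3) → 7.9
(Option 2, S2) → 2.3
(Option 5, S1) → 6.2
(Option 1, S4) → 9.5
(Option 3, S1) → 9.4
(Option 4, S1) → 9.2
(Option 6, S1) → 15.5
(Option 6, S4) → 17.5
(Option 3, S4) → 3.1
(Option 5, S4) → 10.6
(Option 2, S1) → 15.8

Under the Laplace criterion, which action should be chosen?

Row averages: Option 1=6.525, Option 2=8.525, Option 3=9.4, Option 4=14, Option 5=7.125, Option 6=13.85
Highest average = 14 → Option 4.

Option 4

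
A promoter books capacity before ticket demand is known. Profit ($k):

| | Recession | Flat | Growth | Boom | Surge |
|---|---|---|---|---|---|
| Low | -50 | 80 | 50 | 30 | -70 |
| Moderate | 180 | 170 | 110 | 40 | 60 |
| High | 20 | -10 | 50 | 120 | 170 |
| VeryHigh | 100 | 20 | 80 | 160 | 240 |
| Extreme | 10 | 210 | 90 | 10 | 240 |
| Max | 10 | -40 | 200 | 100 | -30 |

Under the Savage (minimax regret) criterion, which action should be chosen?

Column bests: Recession=180, Flat=210, Growth=200, Boom=160, Surge=240.
Low regrets: 230, 130, 150, 130, 310 → max 310
Moderate regrets: 0, 40, 90, 120, 180 → max 180
High regrets: 160, 220, 150, 40, 70 → max 220
VeryHigh regrets: 80, 190, 120, 0, 0 → max 190
Extreme regrets: 170, 0, 110, 150, 0 → max 170
Max regrets: 170, 250, 0, 60, 270 → max 270
Smallest max regret = 170 → Extreme.

Extreme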